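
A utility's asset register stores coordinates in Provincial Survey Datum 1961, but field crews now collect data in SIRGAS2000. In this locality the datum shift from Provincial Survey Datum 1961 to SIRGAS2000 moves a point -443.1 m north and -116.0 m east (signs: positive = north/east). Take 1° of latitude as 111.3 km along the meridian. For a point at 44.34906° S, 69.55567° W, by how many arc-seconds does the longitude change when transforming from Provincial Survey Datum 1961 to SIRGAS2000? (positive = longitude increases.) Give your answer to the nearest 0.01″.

Δλ = -5.25″

At latitude -44.34906°, cos φ = 0.715094.
1° of longitude at this latitude = 111.3 × cos φ = 79.59 km, so Δλ = -116.0 / 79590.0 = -0.0014575° = -5.247″.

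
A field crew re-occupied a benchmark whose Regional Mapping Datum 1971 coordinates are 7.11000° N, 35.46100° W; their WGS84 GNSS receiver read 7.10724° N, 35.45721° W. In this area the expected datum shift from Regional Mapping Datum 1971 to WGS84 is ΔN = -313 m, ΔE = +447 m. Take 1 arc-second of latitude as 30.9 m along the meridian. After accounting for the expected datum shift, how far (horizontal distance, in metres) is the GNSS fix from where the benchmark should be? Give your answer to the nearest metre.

29 m

Observed coordinate differences: Δφ = -0.00276°, Δλ = +0.00379°.
Converting to metres (1° lat = 111240 m, cos φ = 0.992310): observed ΔN = -307.0 m, observed ΔE = 418.4 m.
Subtracting the expected shift leaves a residual of -307.0 − (-313) = 6.0 m north and 418.4 − (447) = -28.6 m east.
Residual distance = √(6.0² + (-28.6)²) = 29.3 m.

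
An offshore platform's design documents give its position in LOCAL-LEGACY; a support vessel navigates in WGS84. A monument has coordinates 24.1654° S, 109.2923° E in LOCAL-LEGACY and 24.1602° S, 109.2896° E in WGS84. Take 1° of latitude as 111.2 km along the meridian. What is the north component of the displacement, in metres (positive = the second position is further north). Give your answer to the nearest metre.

Δφ = -24.1602° − -24.1654° = +0.0052°; Δλ = 109.2896° − 109.2923° = -0.0027°.
ΔN = Δφ × 111200 = 578.2 m; ΔE = Δλ × 111200 × cos(-24.1654°) = -0.0027 × 111200 × 0.912367 = -273.9 m.

ΔN = 578 m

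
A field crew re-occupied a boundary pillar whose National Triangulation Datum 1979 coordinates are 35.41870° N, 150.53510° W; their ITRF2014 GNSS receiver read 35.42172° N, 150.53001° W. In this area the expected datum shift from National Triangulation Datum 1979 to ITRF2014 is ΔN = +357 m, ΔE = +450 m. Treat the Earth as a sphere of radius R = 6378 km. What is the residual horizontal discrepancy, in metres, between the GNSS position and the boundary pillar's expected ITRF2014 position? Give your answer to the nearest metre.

Observed coordinate differences: Δφ = +0.00302°, Δλ = +0.00509°.
Converting to metres (1° lat = 111317 m, cos φ = 0.814939): observed ΔN = 336.2 m, observed ΔE = 461.7 m.
Subtracting the expected shift leaves a residual of 336.2 − (357) = -20.8 m north and 461.7 − (450) = 11.7 m east.
Residual distance = √((-20.8)² + 11.7²) = 23.9 m.

24 m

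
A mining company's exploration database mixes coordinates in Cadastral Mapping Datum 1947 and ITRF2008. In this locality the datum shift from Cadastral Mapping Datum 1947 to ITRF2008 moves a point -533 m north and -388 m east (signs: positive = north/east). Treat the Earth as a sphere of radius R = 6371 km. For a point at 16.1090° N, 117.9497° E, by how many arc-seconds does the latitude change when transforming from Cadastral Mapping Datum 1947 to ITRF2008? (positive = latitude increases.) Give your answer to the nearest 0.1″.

Δφ = -17.3″

On a sphere of radius R, 1 rad of latitude = R, so Δφ = ΔN / R = -533.0 / 6371000 = -8.3660e-05 rad = -17.256″.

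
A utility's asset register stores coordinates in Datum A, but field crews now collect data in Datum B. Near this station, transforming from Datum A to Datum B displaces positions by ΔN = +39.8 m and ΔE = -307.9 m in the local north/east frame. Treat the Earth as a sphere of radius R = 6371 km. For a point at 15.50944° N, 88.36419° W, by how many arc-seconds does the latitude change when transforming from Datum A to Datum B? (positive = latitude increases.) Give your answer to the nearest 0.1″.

On a sphere of radius R, 1 rad of latitude = R, so Δφ = ΔN / R = 39.8 / 6371000 = 6.2471e-06 rad = 1.289″.

Δφ = 1.3″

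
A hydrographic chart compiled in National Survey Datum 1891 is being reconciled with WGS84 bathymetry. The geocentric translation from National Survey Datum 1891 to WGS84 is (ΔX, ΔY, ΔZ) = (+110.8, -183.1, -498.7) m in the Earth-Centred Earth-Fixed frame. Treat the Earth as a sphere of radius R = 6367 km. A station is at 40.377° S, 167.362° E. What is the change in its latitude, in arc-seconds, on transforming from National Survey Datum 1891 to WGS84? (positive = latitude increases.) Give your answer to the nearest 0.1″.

Δφ = -15.4″

sin φ = -0.647814, cos φ = 0.761798, sin λ = 0.218790, cos λ = -0.975772.
North component: ΔN = −sin φ cos λ·ΔX − sin φ sin λ·ΔY + cos φ·ΔZ = −(-0.647814)(-0.975772)(110.8) − (-0.647814)(0.218790)(-183.1) + (0.761798)(-498.7) = -475.90 m.
1° of latitude spans πR/180 = 111125 m, so Δφ = -475.90 / 111125 × 3600 = -15.417″.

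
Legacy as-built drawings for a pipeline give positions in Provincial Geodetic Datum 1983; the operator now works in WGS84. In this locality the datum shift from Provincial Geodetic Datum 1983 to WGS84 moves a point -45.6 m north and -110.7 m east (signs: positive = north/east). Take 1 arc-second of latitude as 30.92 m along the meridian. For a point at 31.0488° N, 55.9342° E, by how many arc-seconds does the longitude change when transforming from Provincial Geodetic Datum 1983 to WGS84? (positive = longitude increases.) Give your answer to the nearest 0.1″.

At latitude 31.0488°, cos φ = 0.856728.
1″ of longitude at this latitude = 30.92 × cos φ = 26.4900 m, so Δλ = -110.7 / 26.4900 = -4.179″.

Δλ = -4.2″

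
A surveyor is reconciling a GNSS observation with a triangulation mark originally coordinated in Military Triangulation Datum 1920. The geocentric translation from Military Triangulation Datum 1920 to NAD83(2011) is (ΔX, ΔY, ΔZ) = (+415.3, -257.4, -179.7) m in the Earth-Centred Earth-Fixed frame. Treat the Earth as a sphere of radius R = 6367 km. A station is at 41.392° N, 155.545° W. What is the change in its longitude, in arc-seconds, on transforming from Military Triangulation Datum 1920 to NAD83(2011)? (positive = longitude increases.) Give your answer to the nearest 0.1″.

Δλ = 17.5″

sin φ = 0.661207, cos φ = 0.750203, sin λ = -0.413978, cos λ = -0.910287.
East component: ΔE = −sin λ·ΔX + cos λ·ΔY = −(-0.413978)(415.3) + (-0.910287)(-257.4) = 406.23 m.
1° of latitude spans πR/180 = 111125 m; at latitude φ, 1° of longitude spans that × cos φ = 83366.4 m, so Δλ = 406.23 / 83366.4 × 3600 = 17.542″.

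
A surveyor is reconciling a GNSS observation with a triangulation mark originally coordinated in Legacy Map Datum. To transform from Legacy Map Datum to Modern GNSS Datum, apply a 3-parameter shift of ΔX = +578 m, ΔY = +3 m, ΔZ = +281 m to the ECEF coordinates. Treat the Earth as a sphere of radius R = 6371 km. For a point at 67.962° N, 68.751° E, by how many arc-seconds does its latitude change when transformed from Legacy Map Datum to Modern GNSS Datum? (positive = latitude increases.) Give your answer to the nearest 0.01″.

sin φ = 0.926935, cos φ = 0.375221, sin λ = 0.932014, cos λ = 0.362422.
North component: ΔN = −sin φ cos λ·ΔX − sin φ sin λ·ΔY + cos φ·ΔZ = −(0.926935)(0.362422)(578) − (0.926935)(0.932014)(3) + (0.375221)(281) = -91.33 m.
1° of latitude spans πR/180 = 111195 m, so Δφ = -91.33 / 111195 × 3600 = -2.957″.

Δφ = -2.96″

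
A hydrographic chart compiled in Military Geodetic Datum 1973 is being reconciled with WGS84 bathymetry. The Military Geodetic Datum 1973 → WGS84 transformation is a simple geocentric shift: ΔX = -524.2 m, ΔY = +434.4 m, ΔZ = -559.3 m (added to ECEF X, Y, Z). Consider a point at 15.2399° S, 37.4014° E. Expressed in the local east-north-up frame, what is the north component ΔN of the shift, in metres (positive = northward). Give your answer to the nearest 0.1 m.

The local north axis is (−sin φ cos λ, −sin φ sin λ, cos φ), giving ΔN = -109.462 + 69.357 − 539.631 = -579.74 m.

ΔN = -579.7 m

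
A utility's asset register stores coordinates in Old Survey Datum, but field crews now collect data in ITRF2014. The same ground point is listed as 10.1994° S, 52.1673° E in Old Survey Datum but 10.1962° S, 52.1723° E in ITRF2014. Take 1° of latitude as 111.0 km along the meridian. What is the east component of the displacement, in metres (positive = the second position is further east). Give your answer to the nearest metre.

ΔE = 546 m

Δφ = -10.1962° − -10.1994° = +0.0032°; Δλ = 52.1723° − 52.1673° = +0.0050°.
ΔN = Δφ × 111000 = 355.2 m; ΔE = Δλ × 111000 × cos(-10.1994°) = +0.0050 × 111000 × 0.984197 = 546.2 m.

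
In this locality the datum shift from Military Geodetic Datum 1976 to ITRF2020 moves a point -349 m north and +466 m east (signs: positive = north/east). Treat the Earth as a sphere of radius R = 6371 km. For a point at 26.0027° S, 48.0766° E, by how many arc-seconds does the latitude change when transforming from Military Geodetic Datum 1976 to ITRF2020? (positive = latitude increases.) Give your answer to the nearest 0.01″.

Δφ = -11.30″

On a sphere of radius R, 1 rad of latitude = R, so Δφ = ΔN / R = -349.0 / 6371000 = -5.4779e-05 rad = -11.299″.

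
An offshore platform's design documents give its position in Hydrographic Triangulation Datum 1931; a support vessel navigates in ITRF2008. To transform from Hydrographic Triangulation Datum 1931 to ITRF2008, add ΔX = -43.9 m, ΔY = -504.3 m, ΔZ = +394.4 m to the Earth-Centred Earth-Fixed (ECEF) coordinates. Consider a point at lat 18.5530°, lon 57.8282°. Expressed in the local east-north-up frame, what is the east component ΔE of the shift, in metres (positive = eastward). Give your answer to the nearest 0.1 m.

The local east axis at (φ, λ) is (−sin λ, cos λ, 0), so ΔE = −sin(57.8282°)·(-43.9) + cos(57.8282°)·(-504.3) = -231.36 m.

ΔE = -231.4 m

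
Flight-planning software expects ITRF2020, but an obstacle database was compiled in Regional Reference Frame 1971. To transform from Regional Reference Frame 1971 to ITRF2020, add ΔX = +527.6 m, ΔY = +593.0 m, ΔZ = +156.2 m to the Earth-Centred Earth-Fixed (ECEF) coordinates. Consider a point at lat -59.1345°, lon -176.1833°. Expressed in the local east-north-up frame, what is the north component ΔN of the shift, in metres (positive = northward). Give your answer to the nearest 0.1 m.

The local north axis is (−sin φ cos λ, −sin φ sin λ, cos φ), giving ΔN = -451.874 − 33.882 + 80.134 = -405.62 m.

ΔN = -405.6 m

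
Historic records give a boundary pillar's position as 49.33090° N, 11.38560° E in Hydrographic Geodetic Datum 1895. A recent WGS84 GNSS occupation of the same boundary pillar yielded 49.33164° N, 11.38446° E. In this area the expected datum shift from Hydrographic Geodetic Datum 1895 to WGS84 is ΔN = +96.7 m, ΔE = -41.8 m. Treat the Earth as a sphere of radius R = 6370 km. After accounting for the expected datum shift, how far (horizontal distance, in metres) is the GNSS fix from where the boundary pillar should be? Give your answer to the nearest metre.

43 m

Observed coordinate differences: Δφ = +0.00074°, Δλ = -0.00114°.
Converting to metres (1° lat = 111177 m, cos φ = 0.651689): observed ΔN = 82.3 m, observed ΔE = -82.6 m.
Subtracting the expected shift leaves a residual of 82.3 − (96.7) = -14.4 m north and -82.6 − (-41.8) = -40.8 m east.
Residual distance = √((-14.4)² + (-40.8)²) = 43.3 m.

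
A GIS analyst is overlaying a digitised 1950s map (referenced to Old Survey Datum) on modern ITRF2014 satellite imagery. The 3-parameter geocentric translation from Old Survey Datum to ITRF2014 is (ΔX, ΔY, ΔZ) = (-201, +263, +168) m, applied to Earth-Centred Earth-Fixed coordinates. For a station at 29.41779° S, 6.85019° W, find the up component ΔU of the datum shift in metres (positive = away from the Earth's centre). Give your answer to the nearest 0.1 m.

ΔU = -283.7 m

At φ = -29.41779°, λ = -6.85019°: sin φ = -0.491174, cos φ = 0.871061, sin λ = -0.119274, cos λ = 0.992861.
ΔU = cos φ cos λ·ΔX + cos φ sin λ·ΔY + sin φ·ΔZ = (0.871061)(0.992861)(-201) + (0.871061)(-0.119274)(263) + (-0.491174)(168) = -283.68 m.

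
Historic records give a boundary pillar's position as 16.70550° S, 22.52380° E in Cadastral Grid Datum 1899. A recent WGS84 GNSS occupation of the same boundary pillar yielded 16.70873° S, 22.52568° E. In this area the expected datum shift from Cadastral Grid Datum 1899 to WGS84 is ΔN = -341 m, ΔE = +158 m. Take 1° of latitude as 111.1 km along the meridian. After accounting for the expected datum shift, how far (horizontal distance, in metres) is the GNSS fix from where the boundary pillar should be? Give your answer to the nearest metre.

46 m

Observed coordinate differences: Δφ = -0.00323°, Δλ = +0.00188°.
Converting to metres (1° lat = 111100 m, cos φ = 0.957795): observed ΔN = -358.9 m, observed ΔE = 200.1 m.
Subtracting the expected shift leaves a residual of -358.9 − (-341) = -17.9 m north and 200.1 − (158) = 42.1 m east.
Residual distance = √((-17.9)² + 42.1²) = 45.7 m.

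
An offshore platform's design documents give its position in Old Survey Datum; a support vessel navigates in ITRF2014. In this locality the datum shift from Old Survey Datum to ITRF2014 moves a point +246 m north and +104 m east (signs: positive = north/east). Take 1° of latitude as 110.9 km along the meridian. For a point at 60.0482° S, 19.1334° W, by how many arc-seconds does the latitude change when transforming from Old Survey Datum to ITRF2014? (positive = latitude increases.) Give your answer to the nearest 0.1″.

1° of latitude = 110.9 km, so Δφ = 246.0 / 110900 = 0.0022182° = 7.986″.

Δφ = 8.0″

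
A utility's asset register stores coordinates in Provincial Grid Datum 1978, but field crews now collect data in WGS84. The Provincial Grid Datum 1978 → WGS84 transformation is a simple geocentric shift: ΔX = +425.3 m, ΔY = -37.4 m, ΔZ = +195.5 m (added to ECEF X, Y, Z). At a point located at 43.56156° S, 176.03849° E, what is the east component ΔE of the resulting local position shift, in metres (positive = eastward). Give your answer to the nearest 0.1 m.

The local east axis at (φ, λ) is (−sin λ, cos λ, 0), so ΔE = −sin(176.03849°)·425.3 + cos(176.03849°)·(-37.4) = 7.93 m.

ΔE = 7.9 m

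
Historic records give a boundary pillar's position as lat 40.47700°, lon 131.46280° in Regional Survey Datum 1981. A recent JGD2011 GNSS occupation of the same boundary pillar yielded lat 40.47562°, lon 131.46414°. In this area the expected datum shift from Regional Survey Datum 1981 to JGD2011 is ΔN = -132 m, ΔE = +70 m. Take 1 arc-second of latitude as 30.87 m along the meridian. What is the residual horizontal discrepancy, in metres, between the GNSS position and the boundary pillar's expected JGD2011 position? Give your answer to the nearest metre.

Observed coordinate differences: Δφ = -0.00138°, Δλ = +0.00134°.
Converting to metres (1° lat = 111132 m, cos φ = 0.760667): observed ΔN = -153.4 m, observed ΔE = 113.3 m.
Subtracting the expected shift leaves a residual of -153.4 − (-132) = -21.4 m north and 113.3 − (70) = 43.3 m east.
Residual distance = √((-21.4)² + 43.3²) = 48.3 m.

48 m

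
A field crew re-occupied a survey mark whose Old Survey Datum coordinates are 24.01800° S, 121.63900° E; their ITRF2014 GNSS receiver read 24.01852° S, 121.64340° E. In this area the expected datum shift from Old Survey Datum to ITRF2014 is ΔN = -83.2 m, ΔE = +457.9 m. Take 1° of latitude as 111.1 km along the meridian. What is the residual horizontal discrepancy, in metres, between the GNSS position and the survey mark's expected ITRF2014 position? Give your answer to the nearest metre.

28 m

Observed coordinate differences: Δφ = -0.00052°, Δλ = +0.00440°.
Converting to metres (1° lat = 111100 m, cos φ = 0.913418): observed ΔN = -57.8 m, observed ΔE = 446.5 m.
Subtracting the expected shift leaves a residual of -57.8 − (-83.2) = 25.4 m north and 446.5 − (457.9) = -11.4 m east.
Residual distance = √(25.4² + (-11.4)²) = 27.9 m.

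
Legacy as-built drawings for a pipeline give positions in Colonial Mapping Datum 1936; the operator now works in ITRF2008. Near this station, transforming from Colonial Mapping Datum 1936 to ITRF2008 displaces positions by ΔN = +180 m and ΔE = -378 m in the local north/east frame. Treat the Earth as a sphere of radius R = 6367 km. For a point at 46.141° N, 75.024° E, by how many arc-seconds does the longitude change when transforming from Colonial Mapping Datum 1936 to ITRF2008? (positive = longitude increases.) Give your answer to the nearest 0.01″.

At latitude 46.141°, cos φ = 0.692886.
One radian of longitude at latitude φ spans R cos φ, so Δλ = ΔE / (R cos φ) = -378.0 / (6367000 × 0.692886) = -8.5683e-05 rad = -17.673″.

Δλ = -17.67″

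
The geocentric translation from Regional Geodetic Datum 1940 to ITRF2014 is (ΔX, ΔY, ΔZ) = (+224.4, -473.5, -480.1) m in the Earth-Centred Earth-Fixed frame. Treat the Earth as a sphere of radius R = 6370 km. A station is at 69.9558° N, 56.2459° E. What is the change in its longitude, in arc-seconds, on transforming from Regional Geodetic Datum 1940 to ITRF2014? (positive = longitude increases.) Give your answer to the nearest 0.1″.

sin φ = 0.939428, cos φ = 0.342745, sin λ = 0.831430, cos λ = 0.555630.
East component: ΔE = −sin λ·ΔX + cos λ·ΔY = −(0.831430)(224.4) + (0.555630)(-473.5) = -449.66 m.
1° of latitude spans πR/180 = 111177 m; at latitude φ, 1° of longitude spans that × cos φ = 38105.5 m, so Δλ = -449.66 / 38105.5 × 3600 = -42.482″.

Δλ = -42.5″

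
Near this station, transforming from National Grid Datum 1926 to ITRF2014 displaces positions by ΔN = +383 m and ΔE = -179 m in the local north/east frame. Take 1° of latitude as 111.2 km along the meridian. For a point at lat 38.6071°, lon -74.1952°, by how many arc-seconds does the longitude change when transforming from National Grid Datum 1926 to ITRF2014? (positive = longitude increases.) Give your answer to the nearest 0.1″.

At latitude 38.6071°, cos φ = 0.781443.
1° of longitude at this latitude = 111.2 × cos φ = 86.90 km, so Δλ = -179.0 / 86896.5 = -0.0020599° = -7.416″.

Δλ = -7.4″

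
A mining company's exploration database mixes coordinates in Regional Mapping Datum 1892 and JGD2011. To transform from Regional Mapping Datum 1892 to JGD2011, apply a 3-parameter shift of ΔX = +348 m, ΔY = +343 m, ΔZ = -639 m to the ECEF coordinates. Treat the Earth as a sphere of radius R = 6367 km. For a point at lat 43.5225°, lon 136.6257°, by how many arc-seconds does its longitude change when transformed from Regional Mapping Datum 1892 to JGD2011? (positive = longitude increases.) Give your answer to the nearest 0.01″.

sin φ = 0.688639, cos φ = 0.725104, sin λ = 0.686762, cos λ = -0.726883.
East component: ΔE = −sin λ·ΔX + cos λ·ΔY = −(0.686762)(348) + (-0.726883)(343) = -488.31 m.
1° of latitude spans πR/180 = 111125 m; at latitude φ, 1° of longitude spans that × cos φ = 80577.3 m, so Δλ = -488.31 / 80577.3 × 3600 = -21.817″.

Δλ = -21.82″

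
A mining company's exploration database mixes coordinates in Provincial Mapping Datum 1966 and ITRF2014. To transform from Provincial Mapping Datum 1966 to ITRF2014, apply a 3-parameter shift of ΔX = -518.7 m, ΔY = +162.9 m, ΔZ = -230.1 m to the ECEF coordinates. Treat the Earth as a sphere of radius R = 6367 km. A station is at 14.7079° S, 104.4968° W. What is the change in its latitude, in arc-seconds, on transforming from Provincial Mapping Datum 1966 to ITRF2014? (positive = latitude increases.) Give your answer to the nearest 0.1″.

Δφ = -7.4″

sin φ = -0.253891, cos φ = 0.967233, sin λ = -0.968162, cos λ = -0.250326.
North component: ΔN = −sin φ cos λ·ΔX − sin φ sin λ·ΔY + cos φ·ΔZ = −(-0.253891)(-0.250326)(-518.7) − (-0.253891)(-0.968162)(162.9) + (0.967233)(-230.1) = -229.64 m.
1° of latitude spans πR/180 = 111125 m, so Δφ = -229.64 / 111125 × 3600 = -7.439″.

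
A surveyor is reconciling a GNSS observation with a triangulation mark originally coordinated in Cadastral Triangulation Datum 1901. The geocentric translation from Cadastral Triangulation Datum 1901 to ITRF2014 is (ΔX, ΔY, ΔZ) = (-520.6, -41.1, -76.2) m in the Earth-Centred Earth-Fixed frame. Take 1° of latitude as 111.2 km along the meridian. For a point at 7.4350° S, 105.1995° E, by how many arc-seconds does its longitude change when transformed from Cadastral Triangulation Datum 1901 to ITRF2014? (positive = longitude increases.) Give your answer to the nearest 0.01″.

Δλ = 16.75″

sin φ = -0.129401, cos φ = 0.991592, sin λ = 0.965019, cos λ = -0.262181.
East component: ΔE = −sin λ·ΔX + cos λ·ΔY = −(0.965019)(-520.6) + (-0.262181)(-41.1) = 513.16 m.
1° of latitude spans 111200 m; at latitude φ, 1° of longitude spans that × cos φ = 110265.1 m, so Δλ = 513.16 / 110265.1 × 3600 = 16.754″.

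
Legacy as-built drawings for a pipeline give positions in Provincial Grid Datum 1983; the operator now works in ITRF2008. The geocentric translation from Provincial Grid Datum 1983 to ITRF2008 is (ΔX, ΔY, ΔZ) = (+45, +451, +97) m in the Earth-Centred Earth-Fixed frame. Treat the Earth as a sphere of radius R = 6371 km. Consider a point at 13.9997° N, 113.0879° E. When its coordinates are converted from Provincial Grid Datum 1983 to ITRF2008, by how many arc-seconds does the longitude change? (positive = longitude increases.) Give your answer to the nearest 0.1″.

sin φ = 0.241917, cos φ = 0.970297, sin λ = 0.919904, cos λ = -0.392143.
East component: ΔE = −sin λ·ΔX + cos λ·ΔY = −(0.919904)(45) + (-0.392143)(451) = -218.25 m.
1° of latitude spans πR/180 = 111195 m; at latitude φ, 1° of longitude spans that × cos φ = 107892.1 m, so Δλ = -218.25 / 107892.1 × 3600 = -7.282″.

Δλ = -7.3″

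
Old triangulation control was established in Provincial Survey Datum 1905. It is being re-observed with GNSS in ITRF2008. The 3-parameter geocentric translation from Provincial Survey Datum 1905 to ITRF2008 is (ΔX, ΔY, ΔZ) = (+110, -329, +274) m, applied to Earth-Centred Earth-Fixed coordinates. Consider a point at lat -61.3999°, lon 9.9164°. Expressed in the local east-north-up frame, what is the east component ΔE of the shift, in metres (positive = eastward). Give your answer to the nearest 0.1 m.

ΔE = -343.0 m

The local east axis at (φ, λ) is (−sin λ, cos λ, 0), so ΔE = −sin(9.9164°)·110 + cos(9.9164°)·(-329) = -343.03 m.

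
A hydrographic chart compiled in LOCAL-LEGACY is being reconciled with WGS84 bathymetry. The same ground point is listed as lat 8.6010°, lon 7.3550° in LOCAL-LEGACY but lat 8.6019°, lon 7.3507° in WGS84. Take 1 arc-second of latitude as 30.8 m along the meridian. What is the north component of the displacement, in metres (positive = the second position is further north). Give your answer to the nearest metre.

ΔN = 100 m

Δφ = 8.6019° − 8.6010° = +0.0009°; Δλ = 7.3507° − 7.3550° = -0.0043°.
1° of latitude = 3600 × 30.80 = 110880 m.
ΔN = Δφ × 110880 = 99.8 m; ΔE = Δλ × 110880 × cos(8.6010°) = -0.0043 × 110880 × 0.988754 = -471.4 m.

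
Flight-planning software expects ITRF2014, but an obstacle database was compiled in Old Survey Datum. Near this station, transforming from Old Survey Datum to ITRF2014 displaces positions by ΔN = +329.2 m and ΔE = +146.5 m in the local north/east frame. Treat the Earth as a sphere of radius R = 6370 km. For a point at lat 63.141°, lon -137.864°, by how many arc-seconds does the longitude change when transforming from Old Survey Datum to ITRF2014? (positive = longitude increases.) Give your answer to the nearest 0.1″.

At latitude 63.141°, cos φ = 0.451796.
One radian of longitude at latitude φ spans R cos φ, so Δλ = ΔE / (R cos φ) = 146.5 / (6370000 × 0.451796) = 5.0904e-05 rad = 10.500″.

Δλ = 10.5″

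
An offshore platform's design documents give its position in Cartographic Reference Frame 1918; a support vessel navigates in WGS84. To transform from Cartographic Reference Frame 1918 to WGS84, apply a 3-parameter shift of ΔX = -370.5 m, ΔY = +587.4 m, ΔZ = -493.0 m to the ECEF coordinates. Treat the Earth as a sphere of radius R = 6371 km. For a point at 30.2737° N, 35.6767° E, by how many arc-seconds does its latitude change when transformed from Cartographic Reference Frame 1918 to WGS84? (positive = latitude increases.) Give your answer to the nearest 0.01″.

Δφ = -14.46″

sin φ = 0.504131, cos φ = 0.863627, sin λ = 0.583211, cos λ = 0.812321.
North component: ΔN = −sin φ cos λ·ΔX − sin φ sin λ·ΔY + cos φ·ΔZ = −(0.504131)(0.812321)(-370.5) − (0.504131)(0.583211)(587.4) + (0.863627)(-493.0) = -446.75 m.
1° of latitude spans πR/180 = 111195 m, so Δφ = -446.75 / 111195 × 3600 = -14.464″.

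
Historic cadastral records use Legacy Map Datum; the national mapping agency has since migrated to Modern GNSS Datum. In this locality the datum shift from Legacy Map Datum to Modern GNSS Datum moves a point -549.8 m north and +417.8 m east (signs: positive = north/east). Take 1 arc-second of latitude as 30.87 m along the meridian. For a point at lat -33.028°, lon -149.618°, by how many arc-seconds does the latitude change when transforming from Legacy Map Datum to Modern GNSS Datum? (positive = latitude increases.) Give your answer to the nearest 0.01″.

1″ of latitude = 30.87 m, so Δφ = -549.8 / 30.87 = -17.810″.

Δφ = -17.81″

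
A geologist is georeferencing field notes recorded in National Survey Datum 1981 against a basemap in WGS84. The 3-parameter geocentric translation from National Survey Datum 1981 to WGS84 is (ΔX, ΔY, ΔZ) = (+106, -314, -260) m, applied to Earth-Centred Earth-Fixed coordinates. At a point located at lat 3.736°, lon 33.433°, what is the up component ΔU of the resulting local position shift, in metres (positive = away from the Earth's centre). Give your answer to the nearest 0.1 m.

ΔU = -101.3 m

At φ = 3.736°, λ = 33.433°: sin φ = 0.065159, cos φ = 0.997875, sin λ = 0.550961, cos λ = 0.834531.
ΔU = cos φ cos λ·ΔX + cos φ sin λ·ΔY + sin φ·ΔZ = (0.997875)(0.834531)(106) + (0.997875)(0.550961)(-314) + (0.065159)(-260) = -101.30 m.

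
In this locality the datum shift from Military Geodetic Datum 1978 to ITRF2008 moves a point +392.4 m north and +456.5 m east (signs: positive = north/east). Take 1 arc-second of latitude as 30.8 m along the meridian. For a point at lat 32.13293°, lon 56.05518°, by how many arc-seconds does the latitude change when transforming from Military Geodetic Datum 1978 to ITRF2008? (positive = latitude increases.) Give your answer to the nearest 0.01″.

Δφ = 12.74″

1″ of latitude = 30.80 m, so Δφ = 392.4 / 30.80 = 12.740″.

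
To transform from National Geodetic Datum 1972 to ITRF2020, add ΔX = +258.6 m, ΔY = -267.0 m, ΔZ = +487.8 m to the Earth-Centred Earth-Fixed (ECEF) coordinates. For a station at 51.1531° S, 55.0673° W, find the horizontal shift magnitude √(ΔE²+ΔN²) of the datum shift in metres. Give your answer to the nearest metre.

595 m

At φ = -51.1531°, λ = -55.0673°: sin φ = -0.778825, cos φ = 0.627242, sin λ = -0.819825, cos λ = 0.572614.
ΔE = −sin λ·ΔX + cos λ·ΔY = −(-0.819825)·(258.6) + (0.572614)·(-267.0) = 59.12 m.
ΔN = −sin φ cos λ·ΔX − sin φ sin λ·ΔY + cos φ·ΔZ = −(-0.778825)(0.572614)(258.6) − (-0.778825)(-0.819825)(-267.0) + (0.627242)(487.8) = 591.77 m.
Horizontal magnitude = √(ΔE² + ΔN²) = √(59.12² + 591.77²) = 594.72 m.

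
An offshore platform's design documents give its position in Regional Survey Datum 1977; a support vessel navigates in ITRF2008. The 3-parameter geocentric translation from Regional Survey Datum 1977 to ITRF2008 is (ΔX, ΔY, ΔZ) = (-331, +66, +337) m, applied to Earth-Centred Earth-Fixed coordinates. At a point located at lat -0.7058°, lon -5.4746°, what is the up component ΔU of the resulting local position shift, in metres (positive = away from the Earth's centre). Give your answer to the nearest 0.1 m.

ΔU = -339.9 m

The local up (radial) axis is (cos φ cos λ, cos φ sin λ, sin φ), giving ΔU = -329.465 − 6.296 − 4.151 = -339.91 m.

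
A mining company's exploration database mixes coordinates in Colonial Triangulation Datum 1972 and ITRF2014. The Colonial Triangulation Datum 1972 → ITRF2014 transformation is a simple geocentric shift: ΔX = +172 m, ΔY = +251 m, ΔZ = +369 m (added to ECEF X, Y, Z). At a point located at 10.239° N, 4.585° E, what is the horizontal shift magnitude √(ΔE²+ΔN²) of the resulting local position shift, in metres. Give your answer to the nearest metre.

At φ = 10.239°, λ = 4.585°: sin φ = 0.177755, cos φ = 0.984075, sin λ = 0.079938, cos λ = 0.996800.
ΔE = −sin λ·ΔX + cos λ·ΔY = −(0.079938)·(172) + (0.996800)·(251) = 236.45 m.
ΔN = −sin φ cos λ·ΔX − sin φ sin λ·ΔY + cos φ·ΔZ = −(0.177755)(0.996800)(172) − (0.177755)(0.079938)(251) + (0.984075)(369) = 329.08 m.
Horizontal magnitude = √(ΔE² + ΔN²) = √(236.45² + 329.08²) = 405.22 m.

405 m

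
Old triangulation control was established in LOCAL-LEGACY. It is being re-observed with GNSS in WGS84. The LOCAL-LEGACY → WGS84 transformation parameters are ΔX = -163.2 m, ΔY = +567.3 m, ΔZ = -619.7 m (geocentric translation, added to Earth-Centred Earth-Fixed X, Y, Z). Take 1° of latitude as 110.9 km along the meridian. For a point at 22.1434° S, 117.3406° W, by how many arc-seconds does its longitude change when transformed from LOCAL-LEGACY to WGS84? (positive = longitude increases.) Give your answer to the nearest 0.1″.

Δλ = -14.2″

sin φ = -0.376926, cos φ = 0.926243, sin λ = -0.888292, cos λ = -0.459279.
East component: ΔE = −sin λ·ΔX + cos λ·ΔY = −(-0.888292)(-163.2) + (-0.459279)(567.3) = -405.52 m.
1° of latitude spans 110900 m; at latitude φ, 1° of longitude spans that × cos φ = 102720.4 m, so Δλ = -405.52 / 102720.4 × 3600 = -14.212″.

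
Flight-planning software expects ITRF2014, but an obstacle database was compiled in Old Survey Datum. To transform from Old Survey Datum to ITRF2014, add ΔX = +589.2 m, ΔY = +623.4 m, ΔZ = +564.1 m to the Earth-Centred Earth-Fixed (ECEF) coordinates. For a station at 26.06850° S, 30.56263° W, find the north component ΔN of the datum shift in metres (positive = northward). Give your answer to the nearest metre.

ΔN = 590 m

The local north axis is (−sin φ cos λ, −sin φ sin λ, cos φ), giving ΔN = 222.950 − 139.298 + 506.714 = 590.37 m.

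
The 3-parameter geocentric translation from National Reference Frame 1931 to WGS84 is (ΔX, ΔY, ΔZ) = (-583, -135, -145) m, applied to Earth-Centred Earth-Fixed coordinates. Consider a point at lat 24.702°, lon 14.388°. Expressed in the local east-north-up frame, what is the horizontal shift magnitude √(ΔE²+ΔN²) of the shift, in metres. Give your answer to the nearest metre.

At φ = 24.702°, λ = 14.388°: sin φ = 0.417899, cos φ = 0.908494, sin λ = 0.248487, cos λ = 0.968635.
ΔE = −sin λ·ΔX + cos λ·ΔY = −(0.248487)·(-583) + (0.968635)·(-135) = 14.10 m.
ΔN = −sin φ cos λ·ΔX − sin φ sin λ·ΔY + cos φ·ΔZ = −(0.417899)(0.968635)(-583) − (0.417899)(0.248487)(-135) + (0.908494)(-145) = 118.28 m.
Horizontal magnitude = √(ΔE² + ΔN²) = √(14.10² + 118.28²) = 119.12 m.

119 m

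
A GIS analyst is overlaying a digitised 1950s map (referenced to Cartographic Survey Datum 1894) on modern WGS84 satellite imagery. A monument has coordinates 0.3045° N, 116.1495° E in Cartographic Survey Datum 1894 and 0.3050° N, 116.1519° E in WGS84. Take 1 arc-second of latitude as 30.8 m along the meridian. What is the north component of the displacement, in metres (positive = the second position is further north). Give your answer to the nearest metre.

Δφ = 0.3050° − 0.3045° = +0.0005°; Δλ = 116.1519° − 116.1495° = +0.0024°.
1° of latitude = 3600 × 30.80 = 110880 m.
ΔN = Δφ × 110880 = 55.4 m; ΔE = Δλ × 110880 × cos(0.3045°) = +0.0024 × 110880 × 0.999986 = 266.1 m.

ΔN = 55 m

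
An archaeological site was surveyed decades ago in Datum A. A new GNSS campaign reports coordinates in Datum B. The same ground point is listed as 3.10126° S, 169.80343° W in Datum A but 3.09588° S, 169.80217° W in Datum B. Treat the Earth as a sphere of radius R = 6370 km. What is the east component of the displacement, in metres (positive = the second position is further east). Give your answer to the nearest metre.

Δφ = -3.09588° − -3.10126° = +0.00538°; Δλ = -169.80217° − -169.80343° = +0.00126°.
1° along a meridian = πR/180 = 111177 m.
ΔN = Δφ × 111177 = 598.1 m; ΔE = Δλ × 111177 × cos(-3.10126°) = +0.00126 × 111177 × 0.998535 = 139.9 m.

ΔE = 140 m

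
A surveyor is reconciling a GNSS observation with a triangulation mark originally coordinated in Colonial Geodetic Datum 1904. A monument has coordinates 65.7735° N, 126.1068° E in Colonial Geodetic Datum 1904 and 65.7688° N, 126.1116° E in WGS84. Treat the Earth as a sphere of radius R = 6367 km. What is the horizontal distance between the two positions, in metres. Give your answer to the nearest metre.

Δφ = 65.7688° − 65.7735° = -0.0047°; Δλ = 126.1116° − 126.1068° = +0.0048°.
1° along a meridian = πR/180 = 111125 m.
ΔN = Δφ × 111125 = -522.3 m; ΔE = Δλ × 111125 × cos(65.7735°) = +0.0048 × 111125 × 0.410345 = 218.9 m.
Distance = √(ΔE² + ΔN²) = √(218.9² + (-522.3)²) = 566.3 m.

566 m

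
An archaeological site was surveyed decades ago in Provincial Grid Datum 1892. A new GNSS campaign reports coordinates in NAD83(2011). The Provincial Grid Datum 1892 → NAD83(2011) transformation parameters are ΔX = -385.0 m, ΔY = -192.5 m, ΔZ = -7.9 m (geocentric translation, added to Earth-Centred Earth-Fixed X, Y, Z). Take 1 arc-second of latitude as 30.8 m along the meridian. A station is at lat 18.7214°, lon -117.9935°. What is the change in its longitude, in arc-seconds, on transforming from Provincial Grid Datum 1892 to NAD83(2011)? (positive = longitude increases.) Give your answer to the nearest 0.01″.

Δλ = -8.56″

sin φ = 0.320967, cos φ = 0.947090, sin λ = -0.883001, cos λ = -0.469371.
East component: ΔE = −sin λ·ΔX + cos λ·ΔY = −(-0.883001)(-385.0) + (-0.469371)(-192.5) = -249.60 m.
1° of latitude spans 3600 × 30.80 = 110880 m; at latitude φ, 1° of longitude spans that × cos φ = 105013.4 m, so Δλ = -249.60 / 105013.4 × 3600 = -8.557″.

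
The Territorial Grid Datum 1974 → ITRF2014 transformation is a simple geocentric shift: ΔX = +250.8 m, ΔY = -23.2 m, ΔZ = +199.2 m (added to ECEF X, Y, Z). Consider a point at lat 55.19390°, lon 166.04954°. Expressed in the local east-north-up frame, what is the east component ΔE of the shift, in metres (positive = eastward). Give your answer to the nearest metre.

ΔE = -38 m

The local east axis at (φ, λ) is (−sin λ, cos λ, 0), so ΔE = −sin(166.04954°)·250.8 + cos(166.04954°)·(-23.2) = -37.95 m.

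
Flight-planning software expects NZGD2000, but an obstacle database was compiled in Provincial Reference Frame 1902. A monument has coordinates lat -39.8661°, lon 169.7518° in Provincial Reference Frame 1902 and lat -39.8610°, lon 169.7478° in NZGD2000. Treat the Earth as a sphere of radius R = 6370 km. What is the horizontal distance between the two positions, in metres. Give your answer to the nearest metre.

Δφ = -39.8610° − -39.8661° = +0.0051°; Δλ = 169.7478° − 169.7518° = -0.0040°.
1° along a meridian = πR/180 = 111177 m.
ΔN = Δφ × 111177 = 567.0 m; ΔE = Δλ × 111177 × cos(-39.8661°) = -0.0040 × 111177 × 0.767545 = -341.3 m.
Distance = √(ΔE² + ΔN²) = √((-341.3)² + 567.0²) = 661.8 m.

662 m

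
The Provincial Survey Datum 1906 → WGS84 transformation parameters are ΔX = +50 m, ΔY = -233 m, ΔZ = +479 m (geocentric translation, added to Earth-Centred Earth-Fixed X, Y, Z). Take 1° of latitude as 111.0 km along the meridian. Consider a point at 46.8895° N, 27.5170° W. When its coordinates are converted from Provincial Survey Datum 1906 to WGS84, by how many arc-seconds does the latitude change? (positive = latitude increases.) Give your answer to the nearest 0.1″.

Δφ = 7.0″

sin φ = 0.730037, cos φ = 0.683408, sin λ = -0.462012, cos λ = 0.886874.
North component: ΔN = −sin φ cos λ·ΔX − sin φ sin λ·ΔY + cos φ·ΔZ = −(0.730037)(0.886874)(50) − (0.730037)(-0.462012)(-233) + (0.683408)(479) = 216.39 m.
1° of latitude spans 111000 m, so Δφ = 216.39 / 111000 × 3600 = 7.018″.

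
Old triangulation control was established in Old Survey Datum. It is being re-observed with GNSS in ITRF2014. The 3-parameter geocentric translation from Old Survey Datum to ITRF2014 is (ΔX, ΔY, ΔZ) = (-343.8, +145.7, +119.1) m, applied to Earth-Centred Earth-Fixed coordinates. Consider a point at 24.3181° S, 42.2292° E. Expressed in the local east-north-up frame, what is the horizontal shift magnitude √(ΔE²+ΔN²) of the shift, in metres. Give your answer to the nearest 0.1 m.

341.8 m

At φ = -24.3181°, λ = 42.2292°: sin φ = -0.411802, cos φ = 0.911273, sin λ = 0.672098, cos λ = 0.740462.
ΔE = −sin λ·ΔX + cos λ·ΔY = −(0.672098)·(-343.8) + (0.740462)·(145.7) = 338.95 m.
ΔN = −sin φ cos λ·ΔX − sin φ sin λ·ΔY + cos φ·ΔZ = −(-0.411802)(0.740462)(-343.8) − (-0.411802)(0.672098)(145.7) + (0.911273)(119.1) = 44.03 m.
Horizontal magnitude = √(ΔE² + ΔN²) = √(338.95² + 44.03²) = 341.80 m.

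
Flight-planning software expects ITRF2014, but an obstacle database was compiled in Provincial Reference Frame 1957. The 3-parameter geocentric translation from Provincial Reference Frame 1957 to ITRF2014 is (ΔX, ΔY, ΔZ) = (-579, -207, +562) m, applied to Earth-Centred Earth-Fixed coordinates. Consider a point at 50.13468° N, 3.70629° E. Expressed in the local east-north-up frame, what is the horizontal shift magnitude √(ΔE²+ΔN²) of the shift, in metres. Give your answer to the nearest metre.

At φ = 50.13468°, λ = 3.70629°: sin φ = 0.767553, cos φ = 0.640985, sin λ = 0.064642, cos λ = 0.997909.
ΔE = −sin λ·ΔX + cos λ·ΔY = −(0.064642)·(-579) + (0.997909)·(-207) = -169.14 m.
ΔN = −sin φ cos λ·ΔX − sin φ sin λ·ΔY + cos φ·ΔZ = −(0.767553)(0.997909)(-579) − (0.767553)(0.064642)(-207) + (0.640985)(562) = 813.99 m.
Horizontal magnitude = √(ΔE² + ΔN²) = √((-169.14)² + 813.99²) = 831.38 m.

831 m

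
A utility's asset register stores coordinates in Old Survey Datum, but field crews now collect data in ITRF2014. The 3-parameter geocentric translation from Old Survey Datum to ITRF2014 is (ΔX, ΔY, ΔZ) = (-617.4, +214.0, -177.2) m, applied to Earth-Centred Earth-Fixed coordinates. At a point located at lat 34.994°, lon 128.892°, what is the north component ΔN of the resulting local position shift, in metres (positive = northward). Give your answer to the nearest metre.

The local north axis is (−sin φ cos λ, −sin φ sin λ, cos φ), giving ΔN = -222.306 − 95.522 − 145.164 = -462.99 m.

ΔN = -463 m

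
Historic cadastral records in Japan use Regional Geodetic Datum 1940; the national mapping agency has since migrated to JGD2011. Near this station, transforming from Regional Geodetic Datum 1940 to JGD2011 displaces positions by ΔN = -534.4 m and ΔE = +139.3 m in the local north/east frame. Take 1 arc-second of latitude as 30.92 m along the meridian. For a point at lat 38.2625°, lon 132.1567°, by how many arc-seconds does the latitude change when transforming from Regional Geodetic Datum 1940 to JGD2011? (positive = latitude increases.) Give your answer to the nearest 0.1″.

1″ of latitude = 30.92 m, so Δφ = -534.4 / 30.92 = -17.283″.

Δφ = -17.3″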